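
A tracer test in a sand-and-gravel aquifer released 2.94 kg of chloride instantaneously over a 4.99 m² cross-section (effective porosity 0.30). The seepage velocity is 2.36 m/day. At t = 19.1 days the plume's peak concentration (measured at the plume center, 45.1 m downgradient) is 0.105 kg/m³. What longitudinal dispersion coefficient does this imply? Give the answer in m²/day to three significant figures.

1.46 m²/day

At the plume center C_max = M/(n_e·A·√(4πDt)), so D = M²/(4πt·(n_e·A·C_max)²).
n_e·A·C_max = 0.30 × 4.99 × 0.105 = 0.1572 kg/m.
D = 2.94²/(4π × 19.1 × 0.1572²) = 1.46 m²/day.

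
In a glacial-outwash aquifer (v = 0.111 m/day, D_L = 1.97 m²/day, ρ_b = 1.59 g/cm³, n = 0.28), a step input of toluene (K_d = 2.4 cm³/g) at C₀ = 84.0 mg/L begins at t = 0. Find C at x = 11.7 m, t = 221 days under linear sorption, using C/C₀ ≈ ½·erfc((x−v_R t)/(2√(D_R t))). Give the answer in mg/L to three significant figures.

8.14 mg/L

Retardation factor R = 1 + ρ_b·K_d/n = 1 + 1.59 × 2.4/0.28 = 14.63.
Sorption retards both mechanisms: v_R = v/R = 0.007587 m/day, D_R = D/R = 0.1347 m²/day.
v_R·t = 0.007587 × 221 = 1.676727 m; 2√(D_R t) = 10.91 m; argument = (11.7 − 1.676727)/10.91 = 0.9187.
C = C₀ × ½·erfc(0.9187) = 84.0 × 0.09693 = 8.14 mg/L.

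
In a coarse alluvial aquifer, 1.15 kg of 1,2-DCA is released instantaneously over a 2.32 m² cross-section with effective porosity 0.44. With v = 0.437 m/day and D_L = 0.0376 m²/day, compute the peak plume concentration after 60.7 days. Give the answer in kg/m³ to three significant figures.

The peak of an instantaneous 1D plume sits at x = vt; there the Gaussian factor is 1 and C_max = M/(n_e·A·√(4πDt)), where n_e·A is the pore area the mass is dissolved in.
√(4πDt) = √(4π × 0.0376 × 60.7) = 5.355 m, so C_max = 1.15/(0.44 × 2.32 × 5.355) = 0.210 kg/m³.

0.210 kg/m³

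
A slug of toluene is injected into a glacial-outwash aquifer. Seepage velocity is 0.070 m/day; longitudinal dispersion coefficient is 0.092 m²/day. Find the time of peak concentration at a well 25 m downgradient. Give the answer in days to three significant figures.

339 days

For the 1D instantaneous-source solution, setting ∂C/∂t = 0 at fixed x gives v²t² + 2Dt − x² = 0, so t = (√(D² + v²x²) − D)/v².
√(D² + v²x²) = √(0.092² + 0.070² × 25²) = 1.752; v² = 0.0049.
t = (1.752 − 0.092)/0.0049 = 339 days (vs. the pure-advection estimate x/v = 357 d).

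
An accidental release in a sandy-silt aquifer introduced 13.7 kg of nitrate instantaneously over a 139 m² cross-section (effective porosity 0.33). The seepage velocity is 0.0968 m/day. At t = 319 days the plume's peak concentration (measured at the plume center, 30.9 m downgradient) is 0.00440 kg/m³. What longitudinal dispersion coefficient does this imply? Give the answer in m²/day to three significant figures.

1.15 m²/day

At the plume center C_max = M/(n_e·A·√(4πDt)), so D = M²/(4πt·(n_e·A·C_max)²).
n_e·A·C_max = 0.33 × 139 × 0.00440 = 0.2018 kg/m.
D = 13.7²/(4π × 319 × 0.2018²) = 1.15 m²/day.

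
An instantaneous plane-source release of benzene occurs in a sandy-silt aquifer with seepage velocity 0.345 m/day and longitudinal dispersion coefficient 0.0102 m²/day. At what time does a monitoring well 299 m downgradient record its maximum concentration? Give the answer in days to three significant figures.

867 days

For the 1D instantaneous-source solution, setting ∂C/∂t = 0 at fixed x gives v²t² + 2Dt − x² = 0, so t = (√(D² + v²x²) − D)/v².
√(D² + v²x²) = √(0.0102² + 0.345² × 299²) = 103.2; v² = 0.119025.
t = (103.2 − 0.0102)/0.119025 = 867 days (vs. the pure-advection estimate x/v = 867 d).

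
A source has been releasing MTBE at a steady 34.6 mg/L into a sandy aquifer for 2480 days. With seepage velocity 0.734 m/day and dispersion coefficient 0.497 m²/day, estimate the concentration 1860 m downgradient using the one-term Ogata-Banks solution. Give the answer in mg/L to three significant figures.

For a continuous step input, C/C₀ ≈ ½·erfc((x−vt)/(2√(Dt))).
vt = 0.734 × 2480 = 1820.32 m and 2√(Dt) = 2√(0.497 × 2480) = 70.22 m.
Argument (x−vt)/(2√(Dt)) = (1860 − 1820.32)/70.22 = 0.5651; ½·erfc(0.5651) = 0.2121.
C = 34.6 × 0.2121 = 7.34 mg/L.

7.34 mg/L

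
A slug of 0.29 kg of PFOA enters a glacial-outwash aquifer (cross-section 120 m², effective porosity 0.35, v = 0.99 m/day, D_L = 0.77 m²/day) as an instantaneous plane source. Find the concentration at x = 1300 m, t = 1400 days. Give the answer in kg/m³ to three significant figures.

1.07e-05 kg/m³

For an instantaneous plane source, C(x,t) = M/(n_e·A·√(4πDt)) · exp(−(x−vt)²/(4Dt)), with n_e·A the pore (flow) area.
Plume center vt = 0.99 × 1400 = 1386 m, so the well at 1300 m is 86 m upgradient of the peak.
√(4πDt) = 116.4 m, giving peak height M/(n_e·A·√(4πDt)) = 0.29/(0.35 × 120 × 116.4) = 5.932e-05 kg/m³.
(x−vt)²/(4Dt) = (-86)²/(4 × 0.77 × 1400) = 1.715; exp(−1.715) = 0.1800.
C = 5.932e-05 × 0.1800 = 1.07e-05 kg/m³.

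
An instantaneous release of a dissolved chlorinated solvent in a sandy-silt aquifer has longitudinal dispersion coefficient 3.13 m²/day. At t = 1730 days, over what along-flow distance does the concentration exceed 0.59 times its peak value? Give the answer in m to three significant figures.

214 m

The plume is Gaussian with σ = √(2Dt) = √(2 × 3.13 × 1730) = 104.1 m.
C/C_peak = exp(−Δx²/(2σ²)) = 0.59 ⇒ Δx = σ·√(−2 ln 0.59) = 104.1 × 1.027 = 106.9 m.
Width = 2Δx = 214 m.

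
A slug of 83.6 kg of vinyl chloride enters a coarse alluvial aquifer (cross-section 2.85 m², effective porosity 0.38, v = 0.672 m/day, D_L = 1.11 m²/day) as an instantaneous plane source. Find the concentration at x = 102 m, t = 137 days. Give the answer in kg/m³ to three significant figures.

For an instantaneous plane source, C(x,t) = M/(n_e·A·√(4πDt)) · exp(−(x−vt)²/(4Dt)), with n_e·A the pore (flow) area.
Plume center vt = 0.672 × 137 = 92.064 m, so the well at 102 m is 9.936 m downgradient of the peak.
√(4πDt) = 43.71 m, giving peak height M/(n_e·A·√(4πDt)) = 83.6/(0.38 × 2.85 × 43.71) = 1.766 kg/m³.
(x−vt)²/(4Dt) = (9.936)²/(4 × 1.11 × 137) = 0.1623; exp(−0.1623) = 0.8502.
C = 1.766 × 0.8502 = 1.50 kg/m³.

1.50 kg/m³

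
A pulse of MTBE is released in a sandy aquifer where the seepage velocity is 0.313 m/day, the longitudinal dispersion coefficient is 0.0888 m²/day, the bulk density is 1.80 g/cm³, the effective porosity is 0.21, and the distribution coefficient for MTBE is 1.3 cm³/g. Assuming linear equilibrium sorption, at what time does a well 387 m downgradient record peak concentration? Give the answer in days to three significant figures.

15000 days

Retardation factor R = 1 + ρ_b·K_d/n = 1 + 1.80 × 1.3/0.21 = 12.14.
Sorption retards both mechanisms: v_R = v/R = 0.02578 m/day, D_R = D/R = 0.007315 m²/day.
Peak time from v_R²t² + 2D_R t − x² = 0: t = (√(D_R² + v_R²x²) − D_R)/v_R².
√(D_R² + v_R²x²) = √(0.007315² + 0.02578² × 387²) = 9.977; v_R² = 0.0006646.
t = (9.977 − 0.007315)/0.0006646 = 15000 days.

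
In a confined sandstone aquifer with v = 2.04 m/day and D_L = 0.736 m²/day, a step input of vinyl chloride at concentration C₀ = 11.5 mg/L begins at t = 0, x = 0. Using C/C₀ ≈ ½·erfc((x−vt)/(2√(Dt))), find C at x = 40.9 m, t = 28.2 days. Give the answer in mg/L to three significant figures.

11.4 mg/L

For a continuous step input, C/C₀ ≈ ½·erfc((x−vt)/(2√(Dt))).
vt = 2.04 × 28.2 = 57.528 m and 2√(Dt) = 2√(0.736 × 28.2) = 9.112 m.
Argument (x−vt)/(2√(Dt)) = (40.9 − 57.528)/9.112 = -1.825; ½·erfc(-1.825) = 0.9951.
C = 11.5 × 0.9951 = 11.4 mg/L.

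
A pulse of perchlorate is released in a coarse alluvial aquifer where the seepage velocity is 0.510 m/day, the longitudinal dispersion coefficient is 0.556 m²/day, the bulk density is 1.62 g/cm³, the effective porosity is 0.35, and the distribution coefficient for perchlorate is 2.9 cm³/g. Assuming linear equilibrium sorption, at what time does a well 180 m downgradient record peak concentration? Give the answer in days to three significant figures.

Retardation factor R = 1 + ρ_b·K_d/n = 1 + 1.62 × 2.9/0.35 = 14.42.
Sorption retards both mechanisms: v_R = v/R = 0.03537 m/day, D_R = D/R = 0.03856 m²/day.
Peak time from v_R²t² + 2D_R t − x² = 0: t = (√(D_R² + v_R²x²) − D_R)/v_R².
√(D_R² + v_R²x²) = √(0.03856² + 0.03537² × 180²) = 6.367; v_R² = 0.001251.
t = (6.367 − 0.03856)/0.001251 = 5060 days.

5060 days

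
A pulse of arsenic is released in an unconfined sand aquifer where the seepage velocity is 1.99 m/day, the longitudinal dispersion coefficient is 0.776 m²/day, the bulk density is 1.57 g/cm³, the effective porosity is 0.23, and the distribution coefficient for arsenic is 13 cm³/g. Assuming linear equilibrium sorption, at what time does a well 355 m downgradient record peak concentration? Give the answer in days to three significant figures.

16000 days

Retardation factor R = 1 + ρ_b·K_d/n = 1 + 1.57 × 13/0.23 = 89.74.
Sorption retards both mechanisms: v_R = v/R = 0.02218 m/day, D_R = D/R = 0.008647 m²/day.
Peak time from v_R²t² + 2D_R t − x² = 0: t = (√(D_R² + v_R²x²) − D_R)/v_R².
√(D_R² + v_R²x²) = √(0.008647² + 0.02218² × 355²) = 7.874; v_R² = 0.0004920.
t = (7.874 − 0.008647)/0.0004920 = 16000 days.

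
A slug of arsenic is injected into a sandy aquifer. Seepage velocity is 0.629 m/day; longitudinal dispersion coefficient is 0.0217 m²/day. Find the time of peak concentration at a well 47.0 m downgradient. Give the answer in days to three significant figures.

For the 1D instantaneous-source solution, setting ∂C/∂t = 0 at fixed x gives v²t² + 2Dt − x² = 0, so t = (√(D² + v²x²) − D)/v².
√(D² + v²x²) = √(0.0217² + 0.629² × 47.0²) = 29.56; v² = 0.395641.
t = (29.56 − 0.0217)/0.395641 = 74.7 days (vs. the pure-advection estimate x/v = 74.7 d).

74.7 days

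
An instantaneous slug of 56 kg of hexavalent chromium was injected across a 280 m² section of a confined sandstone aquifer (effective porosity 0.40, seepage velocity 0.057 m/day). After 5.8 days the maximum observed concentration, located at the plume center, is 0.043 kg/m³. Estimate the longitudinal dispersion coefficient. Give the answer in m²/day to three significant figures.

1.86 m²/day

At the plume center C_max = M/(n_e·A·√(4πDt)), so D = M²/(4πt·(n_e·A·C_max)²).
n_e·A·C_max = 0.40 × 280 × 0.043 = 4.816 kg/m.
D = 56²/(4π × 5.8 × 4.816²) = 1.86 m²/day.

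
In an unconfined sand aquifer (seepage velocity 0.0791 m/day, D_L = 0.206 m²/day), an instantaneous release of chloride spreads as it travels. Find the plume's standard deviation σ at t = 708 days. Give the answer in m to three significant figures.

Dispersive spreading gives a Gaussian with σ² = 2Dt; advection only shifts the center.
σ = √(2 × 0.206 × 708) = 17.1 m.

17.1 m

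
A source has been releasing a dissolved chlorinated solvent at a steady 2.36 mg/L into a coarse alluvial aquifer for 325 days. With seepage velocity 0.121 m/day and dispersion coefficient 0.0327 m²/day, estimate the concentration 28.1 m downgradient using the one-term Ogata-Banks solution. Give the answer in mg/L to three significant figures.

For a continuous step input, C/C₀ ≈ ½·erfc((x−vt)/(2√(Dt))).
vt = 0.121 × 325 = 39.325 m and 2√(Dt) = 2√(0.0327 × 325) = 6.520 m.
Argument (x−vt)/(2√(Dt)) = (28.1 − 39.325)/6.520 = -1.722; ½·erfc(-1.722) = 0.9926.
C = 2.36 × 0.9926 = 2.34 mg/L.

2.34 mg/L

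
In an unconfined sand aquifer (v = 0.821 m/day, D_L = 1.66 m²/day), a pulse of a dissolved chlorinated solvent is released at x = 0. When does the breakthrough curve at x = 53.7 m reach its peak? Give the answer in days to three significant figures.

63.0 days

For the 1D instantaneous-source solution, setting ∂C/∂t = 0 at fixed x gives v²t² + 2Dt − x² = 0, so t = (√(D² + v²x²) − D)/v².
√(D² + v²x²) = √(1.66² + 0.821² × 53.7²) = 44.12; v² = 0.674041.
t = (44.12 − 1.66)/0.674041 = 63.0 days (vs. the pure-advection estimate x/v = 65.4 d).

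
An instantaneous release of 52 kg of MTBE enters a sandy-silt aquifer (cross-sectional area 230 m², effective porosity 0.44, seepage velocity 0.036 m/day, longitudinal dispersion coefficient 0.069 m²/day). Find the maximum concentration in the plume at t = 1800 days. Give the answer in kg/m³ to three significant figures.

The peak of an instantaneous 1D plume sits at x = vt; there the Gaussian factor is 1 and C_max = M/(n_e·A·√(4πDt)), where n_e·A is the pore area the mass is dissolved in.
√(4πDt) = √(4π × 0.069 × 1800) = 39.51 m, so C_max = 52/(0.44 × 230 × 39.51) = 0.0130 kg/m³.

0.0130 kg/m³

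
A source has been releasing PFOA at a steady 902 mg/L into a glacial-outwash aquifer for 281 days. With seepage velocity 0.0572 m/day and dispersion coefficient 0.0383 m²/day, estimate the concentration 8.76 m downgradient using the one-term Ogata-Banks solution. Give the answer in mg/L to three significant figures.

For a continuous step input, C/C₀ ≈ ½·erfc((x−vt)/(2√(Dt))).
vt = 0.0572 × 281 = 16.0732 m and 2√(Dt) = 2√(0.0383 × 281) = 6.561 m.
Argument (x−vt)/(2√(Dt)) = (8.76 − 16.0732)/6.561 = -1.115; ½·erfc(-1.115) = 0.9426.
C = 902 × 0.9426 = 850 mg/L.

850 mg/L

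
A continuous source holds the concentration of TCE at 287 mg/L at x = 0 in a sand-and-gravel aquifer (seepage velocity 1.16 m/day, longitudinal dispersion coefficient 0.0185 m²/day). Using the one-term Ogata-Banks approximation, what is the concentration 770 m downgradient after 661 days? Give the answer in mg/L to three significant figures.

For a continuous step input, C/C₀ ≈ ½·erfc((x−vt)/(2√(Dt))).
vt = 1.16 × 661 = 766.76 m and 2√(Dt) = 2√(0.0185 × 661) = 6.994 m.
Argument (x−vt)/(2√(Dt)) = (770 − 766.76)/6.994 = 0.4633; ½·erfc(0.4633) = 0.2562.
C = 287 × 0.2562 = 73.5 mg/L.

73.5 mg/L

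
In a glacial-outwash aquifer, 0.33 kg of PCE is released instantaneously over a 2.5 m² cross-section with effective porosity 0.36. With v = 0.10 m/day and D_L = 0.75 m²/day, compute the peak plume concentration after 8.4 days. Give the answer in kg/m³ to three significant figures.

0.0412 kg/m³

The peak of an instantaneous 1D plume sits at x = vt; there the Gaussian factor is 1 and C_max = M/(n_e·A·√(4πDt)), where n_e·A is the pore area the mass is dissolved in.
√(4πDt) = √(4π × 0.75 × 8.4) = 8.898 m, so C_max = 0.33/(0.36 × 2.5 × 8.898) = 0.0412 kg/m³.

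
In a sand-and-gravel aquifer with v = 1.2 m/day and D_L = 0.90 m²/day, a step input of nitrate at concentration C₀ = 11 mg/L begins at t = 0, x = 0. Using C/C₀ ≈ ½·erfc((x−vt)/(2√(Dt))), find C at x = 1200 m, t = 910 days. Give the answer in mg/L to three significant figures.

0.0419 mg/L

For a continuous step input, C/C₀ ≈ ½·erfc((x−vt)/(2√(Dt))).
vt = 1.2 × 910 = 1092 m and 2√(Dt) = 2√(0.90 × 910) = 57.24 m.
Argument (x−vt)/(2√(Dt)) = (1200 − 1092)/57.24 = 1.887; ½·erfc(1.887) = 0.003808.
C = 11 × 0.003808 = 0.0419 mg/L.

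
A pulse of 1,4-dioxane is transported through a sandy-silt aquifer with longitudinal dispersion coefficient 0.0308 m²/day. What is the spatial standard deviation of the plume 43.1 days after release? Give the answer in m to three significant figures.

1.63 m

Dispersive spreading gives a Gaussian with σ² = 2Dt; advection only shifts the center.
σ = √(2 × 0.0308 × 43.1) = 1.63 m.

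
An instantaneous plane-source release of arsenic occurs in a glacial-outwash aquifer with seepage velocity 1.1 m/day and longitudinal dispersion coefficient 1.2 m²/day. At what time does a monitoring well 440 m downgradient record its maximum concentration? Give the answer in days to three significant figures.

For the 1D instantaneous-source solution, setting ∂C/∂t = 0 at fixed x gives v²t² + 2Dt − x² = 0, so t = (√(D² + v²x²) − D)/v².
√(D² + v²x²) = √(1.2² + 1.1² × 440²) = 484.0; v² = 1.21.
t = (484.0 − 1.2)/1.21 = 399 days (vs. the pure-advection estimate x/v = 400 d).

399 days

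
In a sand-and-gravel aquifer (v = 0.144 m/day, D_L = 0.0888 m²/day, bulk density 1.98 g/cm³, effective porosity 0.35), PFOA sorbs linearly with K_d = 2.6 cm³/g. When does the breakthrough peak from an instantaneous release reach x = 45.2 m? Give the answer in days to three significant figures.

Retardation factor R = 1 + ρ_b·K_d/n = 1 + 1.98 × 2.6/0.35 = 15.71.
Sorption retards both mechanisms: v_R = v/R = 0.009166 m/day, D_R = D/R = 0.005652 m²/day.
Peak time from v_R²t² + 2D_R t − x² = 0: t = (√(D_R² + v_R²x²) − D_R)/v_R².
√(D_R² + v_R²x²) = √(0.005652² + 0.009166² × 45.2²) = 0.4143; v_R² = 8.402e-05.
t = (0.4143 − 0.005652)/8.402e-05 = 4860 days.

4860 days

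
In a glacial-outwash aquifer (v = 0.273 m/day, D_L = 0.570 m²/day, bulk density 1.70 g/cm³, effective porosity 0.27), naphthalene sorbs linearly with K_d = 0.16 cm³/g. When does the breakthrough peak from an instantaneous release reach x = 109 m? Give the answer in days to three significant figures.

786 days

Retardation factor R = 1 + ρ_b·K_d/n = 1 + 1.70 × 0.16/0.27 = 2.007.
Sorption retards both mechanisms: v_R = v/R = 0.1360 m/day, D_R = D/R = 0.2840 m²/day.
Peak time from v_R²t² + 2D_R t − x² = 0: t = (√(D_R² + v_R²x²) − D_R)/v_R².
√(D_R² + v_R²x²) = √(0.2840² + 0.1360² × 109²) = 14.83; v_R² = 0.01850.
t = (14.83 − 0.2840)/0.01850 = 786 days.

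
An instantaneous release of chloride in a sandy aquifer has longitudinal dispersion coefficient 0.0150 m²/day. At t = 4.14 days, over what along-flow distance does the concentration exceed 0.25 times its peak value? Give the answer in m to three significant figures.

1.17 m

The plume is Gaussian with σ = √(2Dt) = √(2 × 0.0150 × 4.14) = 0.3524 m.
C/C_peak = exp(−Δx²/(2σ²)) = 0.25 ⇒ Δx = σ·√(−2 ln 0.25) = 0.3524 × 1.665 = 0.5867 m.
Width = 2Δx = 1.17 m.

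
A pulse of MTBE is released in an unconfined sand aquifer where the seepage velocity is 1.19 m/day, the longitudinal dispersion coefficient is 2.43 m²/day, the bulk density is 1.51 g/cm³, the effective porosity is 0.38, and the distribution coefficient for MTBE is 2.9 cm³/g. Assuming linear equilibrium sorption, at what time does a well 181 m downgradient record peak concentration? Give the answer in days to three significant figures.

1880 days

Retardation factor R = 1 + ρ_b·K_d/n = 1 + 1.51 × 2.9/0.38 = 12.52.
Sorption retards both mechanisms: v_R = v/R = 0.09505 m/day, D_R = D/R = 0.1941 m²/day.
Peak time from v_R²t² + 2D_R t − x² = 0: t = (√(D_R² + v_R²x²) − D_R)/v_R².
√(D_R² + v_R²x²) = √(0.1941² + 0.09505² × 181²) = 17.21; v_R² = 0.009035.
t = (17.21 − 0.1941)/0.009035 = 1880 days.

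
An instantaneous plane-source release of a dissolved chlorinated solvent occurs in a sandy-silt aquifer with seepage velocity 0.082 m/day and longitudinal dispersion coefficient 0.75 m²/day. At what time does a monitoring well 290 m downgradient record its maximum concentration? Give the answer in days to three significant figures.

3430 days

For the 1D instantaneous-source solution, setting ∂C/∂t = 0 at fixed x gives v²t² + 2Dt − x² = 0, so t = (√(D² + v²x²) − D)/v².
√(D² + v²x²) = √(0.75² + 0.082² × 290²) = 23.79; v² = 0.006724.
t = (23.79 − 0.75)/0.006724 = 3430 days (vs. the pure-advection estimate x/v = 3540 d).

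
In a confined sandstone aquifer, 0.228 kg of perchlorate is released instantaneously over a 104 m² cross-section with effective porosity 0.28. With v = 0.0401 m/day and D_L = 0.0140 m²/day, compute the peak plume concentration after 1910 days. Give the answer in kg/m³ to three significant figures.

0.000427 kg/m³

The peak of an instantaneous 1D plume sits at x = vt; there the Gaussian factor is 1 and C_max = M/(n_e·A·√(4πDt)), where n_e·A is the pore area the mass is dissolved in.
√(4πDt) = √(4π × 0.0140 × 1910) = 18.33 m, so C_max = 0.228/(0.28 × 104 × 18.33) = 0.000427 kg/m³.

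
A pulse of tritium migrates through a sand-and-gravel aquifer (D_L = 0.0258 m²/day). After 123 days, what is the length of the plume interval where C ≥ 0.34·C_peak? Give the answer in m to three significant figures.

7.40 m

The plume is Gaussian with σ = √(2Dt) = √(2 × 0.0258 × 123) = 2.519 m.
C/C_peak = exp(−Δx²/(2σ²)) = 0.34 ⇒ Δx = σ·√(−2 ln 0.34) = 2.519 × 1.469 = 3.700 m.
Width = 2Δx = 7.40 m.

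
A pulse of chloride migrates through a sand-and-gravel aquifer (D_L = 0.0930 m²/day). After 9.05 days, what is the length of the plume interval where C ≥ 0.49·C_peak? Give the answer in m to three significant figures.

3.10 m

The plume is Gaussian with σ = √(2Dt) = √(2 × 0.0930 × 9.05) = 1.297 m.
C/C_peak = exp(−Δx²/(2σ²)) = 0.49 ⇒ Δx = σ·√(−2 ln 0.49) = 1.297 × 1.194 = 1.549 m.
Width = 2Δx = 3.10 m.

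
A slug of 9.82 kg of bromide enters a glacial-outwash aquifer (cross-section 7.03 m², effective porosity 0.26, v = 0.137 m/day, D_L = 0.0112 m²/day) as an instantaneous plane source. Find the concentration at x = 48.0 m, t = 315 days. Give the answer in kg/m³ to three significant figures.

0.153 kg/m³

For an instantaneous plane source, C(x,t) = M/(n_e·A·√(4πDt)) · exp(−(x−vt)²/(4Dt)), with n_e·A the pore (flow) area.
Plume center vt = 0.137 × 315 = 43.155 m, so the well at 48.0 m is 4.845 m downgradient of the peak.
√(4πDt) = 6.658 m, giving peak height M/(n_e·A·√(4πDt)) = 9.82/(0.26 × 7.03 × 6.658) = 0.8069 kg/m³.
(x−vt)²/(4Dt) = (4.845)²/(4 × 0.0112 × 315) = 1.663; exp(−1.663) = 0.1896.
C = 0.8069 × 0.1896 = 0.153 kg/m³.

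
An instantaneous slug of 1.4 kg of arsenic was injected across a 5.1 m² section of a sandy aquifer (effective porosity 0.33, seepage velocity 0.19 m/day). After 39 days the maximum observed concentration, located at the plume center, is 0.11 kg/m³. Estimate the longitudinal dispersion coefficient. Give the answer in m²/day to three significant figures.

At the plume center C_max = M/(n_e·A·√(4πDt)), so D = M²/(4πt·(n_e·A·C_max)²).
n_e·A·C_max = 0.33 × 5.1 × 0.11 = 0.1851 kg/m.
D = 1.4²/(4π × 39 × 0.1851²) = 0.117 m²/day.

0.117 m²/day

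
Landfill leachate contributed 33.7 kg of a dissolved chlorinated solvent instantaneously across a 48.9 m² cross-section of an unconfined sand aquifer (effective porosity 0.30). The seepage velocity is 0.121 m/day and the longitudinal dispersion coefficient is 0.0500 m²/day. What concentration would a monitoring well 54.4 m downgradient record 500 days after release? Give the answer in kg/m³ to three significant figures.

0.0893 kg/m³

For an instantaneous plane source, C(x,t) = M/(n_e·A·√(4πDt)) · exp(−(x−vt)²/(4Dt)), with n_e·A the pore (flow) area.
Plume center vt = 0.121 × 500 = 60.5 m, so the well at 54.4 m is 6.1 m upgradient of the peak.
√(4πDt) = 17.72 m, giving peak height M/(n_e·A·√(4πDt)) = 33.7/(0.30 × 48.9 × 17.72) = 0.1296 kg/m³.
(x−vt)²/(4Dt) = (-6.1)²/(4 × 0.0500 × 500) = 0.3721; exp(−0.3721) = 0.6893.
C = 0.1296 × 0.6893 = 0.0893 kg/m³.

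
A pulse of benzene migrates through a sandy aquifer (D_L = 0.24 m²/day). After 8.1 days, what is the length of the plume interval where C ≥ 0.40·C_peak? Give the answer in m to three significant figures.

5.34 m

The plume is Gaussian with σ = √(2Dt) = √(2 × 0.24 × 8.1) = 1.972 m.
C/C_peak = exp(−Δx²/(2σ²)) = 0.40 ⇒ Δx = σ·√(−2 ln 0.40) = 1.972 × 1.354 = 2.670 m.
Width = 2Δx = 5.34 m.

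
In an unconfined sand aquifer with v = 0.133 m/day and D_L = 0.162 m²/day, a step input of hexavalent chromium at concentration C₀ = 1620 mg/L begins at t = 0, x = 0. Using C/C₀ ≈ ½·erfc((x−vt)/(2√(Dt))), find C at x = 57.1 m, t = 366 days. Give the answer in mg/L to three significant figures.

356 mg/L

For a continuous step input, C/C₀ ≈ ½·erfc((x−vt)/(2√(Dt))).
vt = 0.133 × 366 = 48.678 m and 2√(Dt) = 2√(0.162 × 366) = 15.40 m.
Argument (x−vt)/(2√(Dt)) = (57.1 − 48.678)/15.40 = 0.5469; ½·erfc(0.5469) = 0.2196.
C = 1620 × 0.2196 = 356 mg/L.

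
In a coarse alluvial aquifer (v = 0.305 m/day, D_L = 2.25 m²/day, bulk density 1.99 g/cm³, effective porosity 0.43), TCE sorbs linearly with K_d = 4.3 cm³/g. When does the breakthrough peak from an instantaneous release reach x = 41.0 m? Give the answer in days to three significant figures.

2350 days

Retardation factor R = 1 + ρ_b·K_d/n = 1 + 1.99 × 4.3/0.43 = 20.90.
Sorption retards both mechanisms: v_R = v/R = 0.01459 m/day, D_R = D/R = 0.1077 m²/day.
Peak time from v_R²t² + 2D_R t − x² = 0: t = (√(D_R² + v_R²x²) − D_R)/v_R².
√(D_R² + v_R²x²) = √(0.1077² + 0.01459² × 41.0²) = 0.6078; v_R² = 0.0002129.
t = (0.6078 − 0.1077)/0.0002129 = 2350 days.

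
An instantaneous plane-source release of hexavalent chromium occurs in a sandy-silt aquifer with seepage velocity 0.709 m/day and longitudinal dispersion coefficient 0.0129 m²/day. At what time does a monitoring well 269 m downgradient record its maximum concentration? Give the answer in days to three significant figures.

For the 1D instantaneous-source solution, setting ∂C/∂t = 0 at fixed x gives v²t² + 2Dt − x² = 0, so t = (√(D² + v²x²) − D)/v².
√(D² + v²x²) = √(0.0129² + 0.709² × 269²) = 190.7; v² = 0.502681.
t = (190.7 − 0.0129)/0.502681 = 379 days (vs. the pure-advection estimate x/v = 379 d).

379 days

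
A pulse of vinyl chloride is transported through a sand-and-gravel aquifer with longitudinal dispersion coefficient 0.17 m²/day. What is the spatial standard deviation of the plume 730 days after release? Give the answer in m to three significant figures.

15.8 m

Dispersive spreading gives a Gaussian with σ² = 2Dt; advection only shifts the center.
σ = √(2 × 0.17 × 730) = 15.8 m.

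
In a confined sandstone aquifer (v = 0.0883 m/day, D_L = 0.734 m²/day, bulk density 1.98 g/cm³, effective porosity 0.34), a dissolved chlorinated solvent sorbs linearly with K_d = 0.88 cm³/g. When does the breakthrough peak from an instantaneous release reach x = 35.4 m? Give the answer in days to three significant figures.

Retardation factor R = 1 + ρ_b·K_d/n = 1 + 1.98 × 0.88/0.34 = 6.125.
Sorption retards both mechanisms: v_R = v/R = 0.01442 m/day, D_R = D/R = 0.1198 m²/day.
Peak time from v_R²t² + 2D_R t − x² = 0: t = (√(D_R² + v_R²x²) − D_R)/v_R².
√(D_R² + v_R²x²) = √(0.1198² + 0.01442² × 35.4²) = 0.5243; v_R² = 0.0002079.
t = (0.5243 − 0.1198)/0.0002079 = 1950 days.

1950 days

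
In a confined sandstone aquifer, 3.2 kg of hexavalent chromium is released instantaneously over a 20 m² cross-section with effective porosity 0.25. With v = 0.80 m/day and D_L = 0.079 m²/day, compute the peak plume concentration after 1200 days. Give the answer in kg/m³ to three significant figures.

0.0185 kg/m³

The peak of an instantaneous 1D plume sits at x = vt; there the Gaussian factor is 1 and C_max = M/(n_e·A·√(4πDt)), where n_e·A is the pore area the mass is dissolved in.
√(4πDt) = √(4π × 0.079 × 1200) = 34.52 m, so C_max = 3.2/(0.25 × 20 × 34.52) = 0.0185 kg/m³.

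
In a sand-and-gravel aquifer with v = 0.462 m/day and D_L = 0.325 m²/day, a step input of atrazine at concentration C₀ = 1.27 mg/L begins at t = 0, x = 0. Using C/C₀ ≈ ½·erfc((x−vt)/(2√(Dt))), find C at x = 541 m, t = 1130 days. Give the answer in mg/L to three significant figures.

0.308 mg/L

For a continuous step input, C/C₀ ≈ ½·erfc((x−vt)/(2√(Dt))).
vt = 0.462 × 1130 = 522.06 m and 2√(Dt) = 2√(0.325 × 1130) = 38.33 m.
Argument (x−vt)/(2√(Dt)) = (541 − 522.06)/38.33 = 0.4941; ½·erfc(0.4941) = 0.2424.
C = 1.27 × 0.2424 = 0.308 mg/L.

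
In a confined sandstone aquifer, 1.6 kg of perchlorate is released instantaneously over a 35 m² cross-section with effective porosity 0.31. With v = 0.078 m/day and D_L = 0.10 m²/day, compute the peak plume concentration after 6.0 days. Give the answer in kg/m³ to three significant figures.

The peak of an instantaneous 1D plume sits at x = vt; there the Gaussian factor is 1 and C_max = M/(n_e·A·√(4πDt)), where n_e·A is the pore area the mass is dissolved in.
√(4πDt) = √(4π × 0.10 × 6.0) = 2.746 m, so C_max = 1.6/(0.31 × 35 × 2.746) = 0.0537 kg/m³.

0.0537 kg/m³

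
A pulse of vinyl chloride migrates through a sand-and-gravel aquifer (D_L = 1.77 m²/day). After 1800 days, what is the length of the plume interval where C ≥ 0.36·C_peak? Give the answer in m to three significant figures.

The plume is Gaussian with σ = √(2Dt) = √(2 × 1.77 × 1800) = 79.82 m.
C/C_peak = exp(−Δx²/(2σ²)) = 0.36 ⇒ Δx = σ·√(−2 ln 0.36) = 79.82 × 1.429 = 114.1 m.
Width = 2Δx = 228 m.

228 m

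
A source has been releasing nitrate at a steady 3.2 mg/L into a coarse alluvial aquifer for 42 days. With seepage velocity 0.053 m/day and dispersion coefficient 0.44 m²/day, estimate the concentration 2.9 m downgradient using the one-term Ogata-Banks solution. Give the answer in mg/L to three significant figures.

For a continuous step input, C/C₀ ≈ ½·erfc((x−vt)/(2√(Dt))).
vt = 0.053 × 42 = 2.226 m and 2√(Dt) = 2√(0.44 × 42) = 8.598 m.
Argument (x−vt)/(2√(Dt)) = (2.9 − 2.226)/8.598 = 0.07839; ½·erfc(0.07839) = 0.4559.
C = 3.2 × 0.4559 = 1.46 mg/L.

1.46 mg/L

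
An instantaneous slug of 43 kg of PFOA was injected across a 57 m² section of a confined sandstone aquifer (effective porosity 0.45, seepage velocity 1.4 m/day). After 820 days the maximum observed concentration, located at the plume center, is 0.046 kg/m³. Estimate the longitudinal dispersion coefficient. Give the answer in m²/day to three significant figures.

At the plume center C_max = M/(n_e·A·√(4πDt)), so D = M²/(4πt·(n_e·A·C_max)²).
n_e·A·C_max = 0.45 × 57 × 0.046 = 1.180 kg/m.
D = 43²/(4π × 820 × 1.180²) = 0.129 m²/day.

0.129 m²/day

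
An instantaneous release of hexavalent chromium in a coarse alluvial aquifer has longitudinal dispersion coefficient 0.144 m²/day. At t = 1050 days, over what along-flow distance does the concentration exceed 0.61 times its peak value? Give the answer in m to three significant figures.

34.6 m

The plume is Gaussian with σ = √(2Dt) = √(2 × 0.144 × 1050) = 17.39 m.
C/C_peak = exp(−Δx²/(2σ²)) = 0.61 ⇒ Δx = σ·√(−2 ln 0.61) = 17.39 × 0.9943 = 17.29 m.
Width = 2Δx = 34.6 m.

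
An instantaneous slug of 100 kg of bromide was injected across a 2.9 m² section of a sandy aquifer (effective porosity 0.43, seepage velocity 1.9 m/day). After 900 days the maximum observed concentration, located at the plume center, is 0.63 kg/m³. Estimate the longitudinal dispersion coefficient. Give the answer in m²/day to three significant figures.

At the plume center C_max = M/(n_e·A·√(4πDt)), so D = M²/(4πt·(n_e·A·C_max)²).
n_e·A·C_max = 0.43 × 2.9 × 0.63 = 0.7856 kg/m.
D = 100²/(4π × 900 × 0.7856²) = 1.43 m²/day.

1.43 m²/day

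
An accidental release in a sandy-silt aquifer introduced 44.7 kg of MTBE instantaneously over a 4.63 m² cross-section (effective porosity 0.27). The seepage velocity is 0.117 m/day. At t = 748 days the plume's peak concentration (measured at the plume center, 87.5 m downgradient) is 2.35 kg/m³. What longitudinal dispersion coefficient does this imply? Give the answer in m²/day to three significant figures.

0.0246 m²/day

At the plume center C_max = M/(n_e·A·√(4πDt)), so D = M²/(4πt·(n_e·A·C_max)²).
n_e·A·C_max = 0.27 × 4.63 × 2.35 = 2.938 kg/m.
D = 44.7²/(4π × 748 × 2.938²) = 0.0246 m²/day.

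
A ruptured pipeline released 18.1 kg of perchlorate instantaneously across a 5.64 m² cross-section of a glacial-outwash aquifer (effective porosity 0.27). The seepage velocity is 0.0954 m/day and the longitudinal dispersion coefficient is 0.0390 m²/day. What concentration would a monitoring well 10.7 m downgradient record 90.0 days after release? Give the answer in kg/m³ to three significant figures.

1.30 kg/m³

For an instantaneous plane source, C(x,t) = M/(n_e·A·√(4πDt)) · exp(−(x−vt)²/(4Dt)), with n_e·A the pore (flow) area.
Plume center vt = 0.0954 × 90.0 = 8.586 m, so the well at 10.7 m is 2.114 m downgradient of the peak.
√(4πDt) = 6.641 m, giving peak height M/(n_e·A·√(4πDt)) = 18.1/(0.27 × 5.64 × 6.641) = 1.790 kg/m³.
(x−vt)²/(4Dt) = (2.114)²/(4 × 0.0390 × 90.0) = 0.3183; exp(−0.3183) = 0.7274.
C = 1.790 × 0.7274 = 1.30 kg/m³.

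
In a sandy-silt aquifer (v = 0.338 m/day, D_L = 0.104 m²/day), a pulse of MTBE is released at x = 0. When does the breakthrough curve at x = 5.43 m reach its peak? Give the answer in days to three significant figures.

15.2 days

For the 1D instantaneous-source solution, setting ∂C/∂t = 0 at fixed x gives v²t² + 2Dt − x² = 0, so t = (√(D² + v²x²) − D)/v².
√(D² + v²x²) = √(0.104² + 0.338² × 5.43²) = 1.838; v² = 0.114244.
t = (1.838 − 0.104)/0.114244 = 15.2 days (vs. the pure-advection estimate x/v = 16.1 d).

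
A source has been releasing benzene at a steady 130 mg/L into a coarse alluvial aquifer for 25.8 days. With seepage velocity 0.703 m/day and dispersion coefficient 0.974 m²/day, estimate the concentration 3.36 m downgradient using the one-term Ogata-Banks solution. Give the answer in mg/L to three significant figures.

For a continuous step input, C/C₀ ≈ ½·erfc((x−vt)/(2√(Dt))).
vt = 0.703 × 25.8 = 18.1374 m and 2√(Dt) = 2√(0.974 × 25.8) = 10.03 m.
Argument (x−vt)/(2√(Dt)) = (3.36 − 18.1374)/10.03 = -1.473; ½·erfc(-1.473) = 0.9814.
C = 130 × 0.9814 = 128 mg/L.

128 mg/L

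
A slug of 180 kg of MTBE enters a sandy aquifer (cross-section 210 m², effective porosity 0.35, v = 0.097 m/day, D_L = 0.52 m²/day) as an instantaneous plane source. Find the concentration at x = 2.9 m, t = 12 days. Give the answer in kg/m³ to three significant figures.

For an instantaneous plane source, C(x,t) = M/(n_e·A·√(4πDt)) · exp(−(x−vt)²/(4Dt)), with n_e·A the pore (flow) area.
Plume center vt = 0.097 × 12 = 1.164 m, so the well at 2.9 m is 1.736 m downgradient of the peak.
√(4πDt) = 8.855 m, giving peak height M/(n_e·A·√(4πDt)) = 180/(0.35 × 210 × 8.855) = 0.2766 kg/m³.
(x−vt)²/(4Dt) = (1.736)²/(4 × 0.52 × 12) = 0.1207; exp(−0.1207) = 0.8863.
C = 0.2766 × 0.8863 = 0.245 kg/m³.

0.245 kg/m³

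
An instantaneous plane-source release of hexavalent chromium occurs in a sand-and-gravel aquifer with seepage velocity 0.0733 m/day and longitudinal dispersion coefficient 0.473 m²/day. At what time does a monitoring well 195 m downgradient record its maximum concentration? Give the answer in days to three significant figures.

2570 days

For the 1D instantaneous-source solution, setting ∂C/∂t = 0 at fixed x gives v²t² + 2Dt − x² = 0, so t = (√(D² + v²x²) − D)/v².
√(D² + v²x²) = √(0.473² + 0.0733² × 195²) = 14.30; v² = 0.00537289.
t = (14.30 − 0.473)/0.00537289 = 2570 days (vs. the pure-advection estimate x/v = 2660 d).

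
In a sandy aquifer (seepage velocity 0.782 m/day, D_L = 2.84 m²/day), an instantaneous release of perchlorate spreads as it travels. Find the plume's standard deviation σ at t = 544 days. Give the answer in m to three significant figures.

55.6 m

Dispersive spreading gives a Gaussian with σ² = 2Dt; advection only shifts the center.
σ = √(2 × 2.84 × 544) = 55.6 m.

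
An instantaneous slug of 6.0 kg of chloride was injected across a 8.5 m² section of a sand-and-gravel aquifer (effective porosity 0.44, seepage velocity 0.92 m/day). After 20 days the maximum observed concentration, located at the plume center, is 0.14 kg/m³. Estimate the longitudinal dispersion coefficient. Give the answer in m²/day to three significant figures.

At the plume center C_max = M/(n_e·A·√(4πDt)), so D = M²/(4πt·(n_e·A·C_max)²).
n_e·A·C_max = 0.44 × 8.5 × 0.14 = 0.5236 kg/m.
D = 6.0²/(4π × 20 × 0.5236²) = 0.522 m²/day.

0.522 m²/day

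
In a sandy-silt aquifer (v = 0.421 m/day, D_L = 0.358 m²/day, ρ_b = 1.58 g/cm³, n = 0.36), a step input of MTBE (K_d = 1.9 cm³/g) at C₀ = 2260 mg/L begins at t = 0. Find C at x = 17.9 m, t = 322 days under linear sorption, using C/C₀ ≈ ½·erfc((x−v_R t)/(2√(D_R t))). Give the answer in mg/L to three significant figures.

Retardation factor R = 1 + ρ_b·K_d/n = 1 + 1.58 × 1.9/0.36 = 9.339.
Sorption retards both mechanisms: v_R = v/R = 0.04508 m/day, D_R = D/R = 0.03833 m²/day.
v_R·t = 0.04508 × 322 = 14.51576 m; 2√(D_R t) = 7.026 m; argument = (17.9 − 14.51576)/7.026 = 0.4817.
C = C₀ × ½·erfc(0.4817) = 2260 × 0.2479 = 560 mg/L.

560 mg/L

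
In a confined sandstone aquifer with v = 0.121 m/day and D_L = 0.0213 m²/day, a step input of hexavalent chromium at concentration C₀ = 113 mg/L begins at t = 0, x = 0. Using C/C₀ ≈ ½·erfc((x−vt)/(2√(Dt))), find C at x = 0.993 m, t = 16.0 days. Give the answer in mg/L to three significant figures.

98.7 mg/L

For a continuous step input, C/C₀ ≈ ½·erfc((x−vt)/(2√(Dt))).
vt = 0.121 × 16.0 = 1.936 m and 2√(Dt) = 2√(0.0213 × 16.0) = 1.168 m.
Argument (x−vt)/(2√(Dt)) = (0.993 − 1.936)/1.168 = -0.8074; ½·erfc(-0.8074) = 0.8732.
C = 113 × 0.8732 = 98.7 mg/L.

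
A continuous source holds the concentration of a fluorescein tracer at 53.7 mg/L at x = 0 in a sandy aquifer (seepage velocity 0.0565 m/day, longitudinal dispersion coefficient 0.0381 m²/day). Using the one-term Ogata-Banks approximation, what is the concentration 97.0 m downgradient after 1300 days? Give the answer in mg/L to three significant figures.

0.483 mg/L

For a continuous step input, C/C₀ ≈ ½·erfc((x−vt)/(2√(Dt))).
vt = 0.0565 × 1300 = 73.45 m and 2√(Dt) = 2√(0.0381 × 1300) = 14.08 m.
Argument (x−vt)/(2√(Dt)) = (97.0 − 73.45)/14.08 = 1.673; ½·erfc(1.673) = 0.008991.
C = 53.7 × 0.008991 = 0.483 mg/L.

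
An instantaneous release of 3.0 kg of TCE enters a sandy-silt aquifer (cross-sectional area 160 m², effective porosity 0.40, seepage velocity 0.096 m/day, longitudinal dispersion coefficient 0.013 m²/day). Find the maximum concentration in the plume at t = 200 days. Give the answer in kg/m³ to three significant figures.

0.00820 kg/m³

The peak of an instantaneous 1D plume sits at x = vt; there the Gaussian factor is 1 and C_max = M/(n_e·A·√(4πDt)), where n_e·A is the pore area the mass is dissolved in.
√(4πDt) = √(4π × 0.013 × 200) = 5.716 m, so C_max = 3.0/(0.40 × 160 × 5.716) = 0.00820 kg/m³.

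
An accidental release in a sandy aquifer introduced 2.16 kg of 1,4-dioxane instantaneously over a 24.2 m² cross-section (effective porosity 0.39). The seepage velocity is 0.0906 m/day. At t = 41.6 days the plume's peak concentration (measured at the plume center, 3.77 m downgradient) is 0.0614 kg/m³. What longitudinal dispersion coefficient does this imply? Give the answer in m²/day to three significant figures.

0.0266 m²/day

At the plume center C_max = M/(n_e·A·√(4πDt)), so D = M²/(4πt·(n_e·A·C_max)²).
n_e·A·C_max = 0.39 × 24.2 × 0.0614 = 0.5795 kg/m.
D = 2.16²/(4π × 41.6 × 0.5795²) = 0.0266 m²/day.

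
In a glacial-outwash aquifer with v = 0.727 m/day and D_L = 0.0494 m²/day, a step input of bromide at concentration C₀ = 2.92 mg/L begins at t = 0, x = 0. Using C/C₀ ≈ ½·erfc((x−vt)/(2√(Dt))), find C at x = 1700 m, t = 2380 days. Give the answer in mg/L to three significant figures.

2.85 mg/L

For a continuous step input, C/C₀ ≈ ½·erfc((x−vt)/(2√(Dt))).
vt = 0.727 × 2380 = 1730.26 m and 2√(Dt) = 2√(0.0494 × 2380) = 21.69 m.
Argument (x−vt)/(2√(Dt)) = (1700 − 1730.26)/21.69 = -1.395; ½·erfc(-1.395) = 0.9757.
C = 2.92 × 0.9757 = 2.85 mg/L.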